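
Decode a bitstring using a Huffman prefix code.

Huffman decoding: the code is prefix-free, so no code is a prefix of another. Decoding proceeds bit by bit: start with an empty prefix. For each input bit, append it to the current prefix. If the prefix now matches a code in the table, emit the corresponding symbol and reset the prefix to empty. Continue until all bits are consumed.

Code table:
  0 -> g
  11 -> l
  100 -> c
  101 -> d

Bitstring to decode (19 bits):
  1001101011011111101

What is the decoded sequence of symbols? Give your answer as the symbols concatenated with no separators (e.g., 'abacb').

Bit 0: prefix='1' (no match yet)
Bit 1: prefix='10' (no match yet)
Bit 2: prefix='100' -> emit 'c', reset
Bit 3: prefix='1' (no match yet)
Bit 4: prefix='11' -> emit 'l', reset
Bit 5: prefix='0' -> emit 'g', reset
Bit 6: prefix='1' (no match yet)
Bit 7: prefix='10' (no match yet)
Bit 8: prefix='101' -> emit 'd', reset
Bit 9: prefix='1' (no match yet)
Bit 10: prefix='10' (no match yet)
Bit 11: prefix='101' -> emit 'd', reset
Bit 12: prefix='1' (no match yet)
Bit 13: prefix='11' -> emit 'l', reset
Bit 14: prefix='1' (no match yet)
Bit 15: prefix='11' -> emit 'l', reset
Bit 16: prefix='1' (no match yet)
Bit 17: prefix='10' (no match yet)
Bit 18: prefix='101' -> emit 'd', reset

Answer: clgddlld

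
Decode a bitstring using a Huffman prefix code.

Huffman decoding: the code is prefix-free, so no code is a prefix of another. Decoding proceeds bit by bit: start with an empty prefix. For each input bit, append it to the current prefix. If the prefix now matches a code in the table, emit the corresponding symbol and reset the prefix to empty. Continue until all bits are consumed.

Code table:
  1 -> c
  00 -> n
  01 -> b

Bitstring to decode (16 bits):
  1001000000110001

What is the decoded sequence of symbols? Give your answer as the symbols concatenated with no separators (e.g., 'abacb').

Answer: cncnnnccnb

Derivation:
Bit 0: prefix='1' -> emit 'c', reset
Bit 1: prefix='0' (no match yet)
Bit 2: prefix='00' -> emit 'n', reset
Bit 3: prefix='1' -> emit 'c', reset
Bit 4: prefix='0' (no match yet)
Bit 5: prefix='00' -> emit 'n', reset
Bit 6: prefix='0' (no match yet)
Bit 7: prefix='00' -> emit 'n', reset
Bit 8: prefix='0' (no match yet)
Bit 9: prefix='00' -> emit 'n', reset
Bit 10: prefix='1' -> emit 'c', reset
Bit 11: prefix='1' -> emit 'c', reset
Bit 12: prefix='0' (no match yet)
Bit 13: prefix='00' -> emit 'n', reset
Bit 14: prefix='0' (no match yet)
Bit 15: prefix='01' -> emit 'b', reset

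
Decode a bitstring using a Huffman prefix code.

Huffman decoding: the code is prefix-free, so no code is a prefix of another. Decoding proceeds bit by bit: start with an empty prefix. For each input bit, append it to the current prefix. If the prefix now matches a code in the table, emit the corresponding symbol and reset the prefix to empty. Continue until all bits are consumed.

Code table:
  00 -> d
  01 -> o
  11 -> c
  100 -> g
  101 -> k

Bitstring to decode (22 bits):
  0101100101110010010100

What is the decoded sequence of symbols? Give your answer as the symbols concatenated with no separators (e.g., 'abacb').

Answer: oogkcdgkd

Derivation:
Bit 0: prefix='0' (no match yet)
Bit 1: prefix='01' -> emit 'o', reset
Bit 2: prefix='0' (no match yet)
Bit 3: prefix='01' -> emit 'o', reset
Bit 4: prefix='1' (no match yet)
Bit 5: prefix='10' (no match yet)
Bit 6: prefix='100' -> emit 'g', reset
Bit 7: prefix='1' (no match yet)
Bit 8: prefix='10' (no match yet)
Bit 9: prefix='101' -> emit 'k', reset
Bit 10: prefix='1' (no match yet)
Bit 11: prefix='11' -> emit 'c', reset
Bit 12: prefix='0' (no match yet)
Bit 13: prefix='00' -> emit 'd', reset
Bit 14: prefix='1' (no match yet)
Bit 15: prefix='10' (no match yet)
Bit 16: prefix='100' -> emit 'g', reset
Bit 17: prefix='1' (no match yet)
Bit 18: prefix='10' (no match yet)
Bit 19: prefix='101' -> emit 'k', reset
Bit 20: prefix='0' (no match yet)
Bit 21: prefix='00' -> emit 'd', reset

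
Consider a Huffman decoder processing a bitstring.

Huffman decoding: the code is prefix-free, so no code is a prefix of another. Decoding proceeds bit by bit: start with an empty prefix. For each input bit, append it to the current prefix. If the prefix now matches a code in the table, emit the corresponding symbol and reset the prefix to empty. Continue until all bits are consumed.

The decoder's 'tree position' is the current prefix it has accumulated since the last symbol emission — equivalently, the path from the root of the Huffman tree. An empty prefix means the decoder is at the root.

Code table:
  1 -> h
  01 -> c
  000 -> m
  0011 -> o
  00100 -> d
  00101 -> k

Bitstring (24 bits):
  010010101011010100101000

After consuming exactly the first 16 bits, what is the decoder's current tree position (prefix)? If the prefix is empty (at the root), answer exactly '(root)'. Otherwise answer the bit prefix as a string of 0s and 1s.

Bit 0: prefix='0' (no match yet)
Bit 1: prefix='01' -> emit 'c', reset
Bit 2: prefix='0' (no match yet)
Bit 3: prefix='00' (no match yet)
Bit 4: prefix='001' (no match yet)
Bit 5: prefix='0010' (no match yet)
Bit 6: prefix='00101' -> emit 'k', reset
Bit 7: prefix='0' (no match yet)
Bit 8: prefix='01' -> emit 'c', reset
Bit 9: prefix='0' (no match yet)
Bit 10: prefix='01' -> emit 'c', reset
Bit 11: prefix='1' -> emit 'h', reset
Bit 12: prefix='0' (no match yet)
Bit 13: prefix='01' -> emit 'c', reset
Bit 14: prefix='0' (no match yet)
Bit 15: prefix='01' -> emit 'c', reset

Answer: (root)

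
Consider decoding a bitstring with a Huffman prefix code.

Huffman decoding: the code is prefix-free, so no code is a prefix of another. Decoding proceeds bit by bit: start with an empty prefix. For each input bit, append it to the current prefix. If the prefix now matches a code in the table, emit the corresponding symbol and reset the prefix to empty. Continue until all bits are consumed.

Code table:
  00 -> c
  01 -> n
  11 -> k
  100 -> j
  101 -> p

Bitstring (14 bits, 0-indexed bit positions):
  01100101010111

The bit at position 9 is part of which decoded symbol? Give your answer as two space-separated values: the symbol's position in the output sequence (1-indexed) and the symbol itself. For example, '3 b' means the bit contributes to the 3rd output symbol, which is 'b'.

Answer: 4 n

Derivation:
Bit 0: prefix='0' (no match yet)
Bit 1: prefix='01' -> emit 'n', reset
Bit 2: prefix='1' (no match yet)
Bit 3: prefix='10' (no match yet)
Bit 4: prefix='100' -> emit 'j', reset
Bit 5: prefix='1' (no match yet)
Bit 6: prefix='10' (no match yet)
Bit 7: prefix='101' -> emit 'p', reset
Bit 8: prefix='0' (no match yet)
Bit 9: prefix='01' -> emit 'n', reset
Bit 10: prefix='0' (no match yet)
Bit 11: prefix='01' -> emit 'n', reset
Bit 12: prefix='1' (no match yet)
Bit 13: prefix='11' -> emit 'k', reset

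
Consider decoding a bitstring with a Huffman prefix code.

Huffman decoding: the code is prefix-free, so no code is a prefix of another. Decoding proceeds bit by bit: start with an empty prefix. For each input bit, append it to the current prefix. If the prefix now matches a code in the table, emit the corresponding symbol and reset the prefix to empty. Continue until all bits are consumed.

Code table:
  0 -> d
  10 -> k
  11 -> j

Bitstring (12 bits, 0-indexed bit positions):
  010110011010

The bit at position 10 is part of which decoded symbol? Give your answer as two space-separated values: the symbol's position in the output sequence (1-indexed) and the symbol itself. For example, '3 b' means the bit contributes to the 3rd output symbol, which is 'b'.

Answer: 8 k

Derivation:
Bit 0: prefix='0' -> emit 'd', reset
Bit 1: prefix='1' (no match yet)
Bit 2: prefix='10' -> emit 'k', reset
Bit 3: prefix='1' (no match yet)
Bit 4: prefix='11' -> emit 'j', reset
Bit 5: prefix='0' -> emit 'd', reset
Bit 6: prefix='0' -> emit 'd', reset
Bit 7: prefix='1' (no match yet)
Bit 8: prefix='11' -> emit 'j', reset
Bit 9: prefix='0' -> emit 'd', reset
Bit 10: prefix='1' (no match yet)
Bit 11: prefix='10' -> emit 'k', reset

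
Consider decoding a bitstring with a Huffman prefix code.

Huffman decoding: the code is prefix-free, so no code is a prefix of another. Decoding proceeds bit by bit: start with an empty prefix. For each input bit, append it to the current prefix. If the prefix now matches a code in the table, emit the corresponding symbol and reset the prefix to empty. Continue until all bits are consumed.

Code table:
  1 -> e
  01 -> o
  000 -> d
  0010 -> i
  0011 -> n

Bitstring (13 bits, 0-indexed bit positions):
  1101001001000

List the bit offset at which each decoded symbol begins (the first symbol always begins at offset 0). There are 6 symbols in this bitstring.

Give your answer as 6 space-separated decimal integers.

Bit 0: prefix='1' -> emit 'e', reset
Bit 1: prefix='1' -> emit 'e', reset
Bit 2: prefix='0' (no match yet)
Bit 3: prefix='01' -> emit 'o', reset
Bit 4: prefix='0' (no match yet)
Bit 5: prefix='00' (no match yet)
Bit 6: prefix='001' (no match yet)
Bit 7: prefix='0010' -> emit 'i', reset
Bit 8: prefix='0' (no match yet)
Bit 9: prefix='01' -> emit 'o', reset
Bit 10: prefix='0' (no match yet)
Bit 11: prefix='00' (no match yet)
Bit 12: prefix='000' -> emit 'd', reset

Answer: 0 1 2 4 8 10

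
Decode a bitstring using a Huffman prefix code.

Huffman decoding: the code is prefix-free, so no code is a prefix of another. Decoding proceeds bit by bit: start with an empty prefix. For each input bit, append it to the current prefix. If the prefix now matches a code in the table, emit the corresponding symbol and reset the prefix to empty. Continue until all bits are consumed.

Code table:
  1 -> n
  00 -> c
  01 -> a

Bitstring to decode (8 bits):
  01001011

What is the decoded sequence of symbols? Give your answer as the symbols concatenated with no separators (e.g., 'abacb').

Bit 0: prefix='0' (no match yet)
Bit 1: prefix='01' -> emit 'a', reset
Bit 2: prefix='0' (no match yet)
Bit 3: prefix='00' -> emit 'c', reset
Bit 4: prefix='1' -> emit 'n', reset
Bit 5: prefix='0' (no match yet)
Bit 6: prefix='01' -> emit 'a', reset
Bit 7: prefix='1' -> emit 'n', reset

Answer: acnan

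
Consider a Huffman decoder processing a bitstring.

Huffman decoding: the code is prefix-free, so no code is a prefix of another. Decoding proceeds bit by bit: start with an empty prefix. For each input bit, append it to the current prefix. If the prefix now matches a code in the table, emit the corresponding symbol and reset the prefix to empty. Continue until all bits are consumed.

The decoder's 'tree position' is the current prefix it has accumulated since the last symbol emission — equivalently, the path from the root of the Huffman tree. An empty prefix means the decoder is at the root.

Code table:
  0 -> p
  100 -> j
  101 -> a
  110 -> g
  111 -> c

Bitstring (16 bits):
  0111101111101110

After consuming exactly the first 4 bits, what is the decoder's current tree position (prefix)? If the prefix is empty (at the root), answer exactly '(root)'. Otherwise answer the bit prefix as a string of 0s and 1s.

Answer: (root)

Derivation:
Bit 0: prefix='0' -> emit 'p', reset
Bit 1: prefix='1' (no match yet)
Bit 2: prefix='11' (no match yet)
Bit 3: prefix='111' -> emit 'c', reset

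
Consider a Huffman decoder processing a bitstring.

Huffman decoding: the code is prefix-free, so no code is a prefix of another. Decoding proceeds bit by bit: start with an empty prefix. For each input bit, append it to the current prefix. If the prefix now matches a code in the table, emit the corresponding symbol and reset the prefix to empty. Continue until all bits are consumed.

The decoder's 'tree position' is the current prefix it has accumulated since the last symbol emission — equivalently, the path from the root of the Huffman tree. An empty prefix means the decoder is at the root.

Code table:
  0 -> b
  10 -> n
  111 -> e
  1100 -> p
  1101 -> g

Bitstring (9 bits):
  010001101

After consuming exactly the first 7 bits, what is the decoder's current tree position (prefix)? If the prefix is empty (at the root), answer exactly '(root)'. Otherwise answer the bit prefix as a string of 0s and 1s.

Bit 0: prefix='0' -> emit 'b', reset
Bit 1: prefix='1' (no match yet)
Bit 2: prefix='10' -> emit 'n', reset
Bit 3: prefix='0' -> emit 'b', reset
Bit 4: prefix='0' -> emit 'b', reset
Bit 5: prefix='1' (no match yet)
Bit 6: prefix='11' (no match yet)

Answer: 11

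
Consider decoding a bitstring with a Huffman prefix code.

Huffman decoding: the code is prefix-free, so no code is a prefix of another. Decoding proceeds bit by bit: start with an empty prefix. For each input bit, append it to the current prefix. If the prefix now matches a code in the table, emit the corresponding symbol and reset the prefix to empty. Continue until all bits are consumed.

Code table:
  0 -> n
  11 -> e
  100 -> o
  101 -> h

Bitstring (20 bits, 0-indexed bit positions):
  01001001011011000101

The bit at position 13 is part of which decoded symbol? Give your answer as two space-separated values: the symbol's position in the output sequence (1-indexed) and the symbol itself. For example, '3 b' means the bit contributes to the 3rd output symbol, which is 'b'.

Bit 0: prefix='0' -> emit 'n', reset
Bit 1: prefix='1' (no match yet)
Bit 2: prefix='10' (no match yet)
Bit 3: prefix='100' -> emit 'o', reset
Bit 4: prefix='1' (no match yet)
Bit 5: prefix='10' (no match yet)
Bit 6: prefix='100' -> emit 'o', reset
Bit 7: prefix='1' (no match yet)
Bit 8: prefix='10' (no match yet)
Bit 9: prefix='101' -> emit 'h', reset
Bit 10: prefix='1' (no match yet)
Bit 11: prefix='10' (no match yet)
Bit 12: prefix='101' -> emit 'h', reset
Bit 13: prefix='1' (no match yet)
Bit 14: prefix='10' (no match yet)
Bit 15: prefix='100' -> emit 'o', reset
Bit 16: prefix='0' -> emit 'n', reset
Bit 17: prefix='1' (no match yet)

Answer: 6 o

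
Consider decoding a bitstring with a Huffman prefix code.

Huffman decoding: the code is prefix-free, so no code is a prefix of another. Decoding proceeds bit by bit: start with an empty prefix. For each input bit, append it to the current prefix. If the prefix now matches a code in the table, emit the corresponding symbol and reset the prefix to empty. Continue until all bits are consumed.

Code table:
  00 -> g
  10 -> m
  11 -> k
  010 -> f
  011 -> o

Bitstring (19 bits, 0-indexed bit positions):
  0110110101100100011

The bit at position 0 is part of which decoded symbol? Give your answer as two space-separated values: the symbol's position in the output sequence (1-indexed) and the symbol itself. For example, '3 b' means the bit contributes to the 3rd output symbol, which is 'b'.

Answer: 1 o

Derivation:
Bit 0: prefix='0' (no match yet)
Bit 1: prefix='01' (no match yet)
Bit 2: prefix='011' -> emit 'o', reset
Bit 3: prefix='0' (no match yet)
Bit 4: prefix='01' (no match yet)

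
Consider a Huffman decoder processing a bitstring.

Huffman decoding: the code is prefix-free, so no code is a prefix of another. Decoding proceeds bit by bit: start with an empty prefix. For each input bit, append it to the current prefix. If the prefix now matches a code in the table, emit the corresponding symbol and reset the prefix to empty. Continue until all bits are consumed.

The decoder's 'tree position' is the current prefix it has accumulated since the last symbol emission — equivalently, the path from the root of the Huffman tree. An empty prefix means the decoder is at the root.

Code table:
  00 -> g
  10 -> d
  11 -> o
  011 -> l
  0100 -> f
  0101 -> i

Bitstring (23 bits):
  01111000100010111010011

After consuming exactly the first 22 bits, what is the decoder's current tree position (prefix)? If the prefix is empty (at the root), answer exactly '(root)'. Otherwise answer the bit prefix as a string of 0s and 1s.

Bit 0: prefix='0' (no match yet)
Bit 1: prefix='01' (no match yet)
Bit 2: prefix='011' -> emit 'l', reset
Bit 3: prefix='1' (no match yet)
Bit 4: prefix='11' -> emit 'o', reset
Bit 5: prefix='0' (no match yet)
Bit 6: prefix='00' -> emit 'g', reset
Bit 7: prefix='0' (no match yet)
Bit 8: prefix='01' (no match yet)
Bit 9: prefix='010' (no match yet)
Bit 10: prefix='0100' -> emit 'f', reset
Bit 11: prefix='0' (no match yet)
Bit 12: prefix='01' (no match yet)
Bit 13: prefix='010' (no match yet)
Bit 14: prefix='0101' -> emit 'i', reset
Bit 15: prefix='1' (no match yet)
Bit 16: prefix='11' -> emit 'o', reset
Bit 17: prefix='0' (no match yet)
Bit 18: prefix='01' (no match yet)
Bit 19: prefix='010' (no match yet)
Bit 20: prefix='0100' -> emit 'f', reset
Bit 21: prefix='1' (no match yet)

Answer: 1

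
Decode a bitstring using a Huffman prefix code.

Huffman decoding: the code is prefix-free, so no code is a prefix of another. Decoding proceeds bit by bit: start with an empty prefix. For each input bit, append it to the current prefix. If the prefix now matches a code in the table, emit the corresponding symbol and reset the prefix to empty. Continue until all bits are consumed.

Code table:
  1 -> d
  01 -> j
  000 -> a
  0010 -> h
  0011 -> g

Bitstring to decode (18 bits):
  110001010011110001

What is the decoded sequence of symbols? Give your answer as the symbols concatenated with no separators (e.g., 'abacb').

Bit 0: prefix='1' -> emit 'd', reset
Bit 1: prefix='1' -> emit 'd', reset
Bit 2: prefix='0' (no match yet)
Bit 3: prefix='00' (no match yet)
Bit 4: prefix='000' -> emit 'a', reset
Bit 5: prefix='1' -> emit 'd', reset
Bit 6: prefix='0' (no match yet)
Bit 7: prefix='01' -> emit 'j', reset
Bit 8: prefix='0' (no match yet)
Bit 9: prefix='00' (no match yet)
Bit 10: prefix='001' (no match yet)
Bit 11: prefix='0011' -> emit 'g', reset
Bit 12: prefix='1' -> emit 'd', reset
Bit 13: prefix='1' -> emit 'd', reset
Bit 14: prefix='0' (no match yet)
Bit 15: prefix='00' (no match yet)
Bit 16: prefix='000' -> emit 'a', reset
Bit 17: prefix='1' -> emit 'd', reset

Answer: ddadjgddad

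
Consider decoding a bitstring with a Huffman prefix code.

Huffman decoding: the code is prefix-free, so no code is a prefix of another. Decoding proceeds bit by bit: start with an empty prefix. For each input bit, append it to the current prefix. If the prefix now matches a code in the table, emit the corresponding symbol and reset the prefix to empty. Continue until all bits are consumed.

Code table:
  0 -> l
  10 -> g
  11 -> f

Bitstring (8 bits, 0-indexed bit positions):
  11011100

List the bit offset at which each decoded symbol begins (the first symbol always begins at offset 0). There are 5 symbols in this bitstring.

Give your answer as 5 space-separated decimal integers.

Bit 0: prefix='1' (no match yet)
Bit 1: prefix='11' -> emit 'f', reset
Bit 2: prefix='0' -> emit 'l', reset
Bit 3: prefix='1' (no match yet)
Bit 4: prefix='11' -> emit 'f', reset
Bit 5: prefix='1' (no match yet)
Bit 6: prefix='10' -> emit 'g', reset
Bit 7: prefix='0' -> emit 'l', reset

Answer: 0 2 3 5 7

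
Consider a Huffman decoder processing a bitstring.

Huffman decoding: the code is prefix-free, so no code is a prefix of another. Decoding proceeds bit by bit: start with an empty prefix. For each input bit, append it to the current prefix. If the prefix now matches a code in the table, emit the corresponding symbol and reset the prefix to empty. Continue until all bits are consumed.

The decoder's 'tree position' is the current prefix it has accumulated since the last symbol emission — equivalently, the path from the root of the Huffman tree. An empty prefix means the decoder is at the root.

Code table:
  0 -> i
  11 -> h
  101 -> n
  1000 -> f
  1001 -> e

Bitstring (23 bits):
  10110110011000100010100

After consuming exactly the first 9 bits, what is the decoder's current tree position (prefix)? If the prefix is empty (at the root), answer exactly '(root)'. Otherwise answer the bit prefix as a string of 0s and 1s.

Answer: 100

Derivation:
Bit 0: prefix='1' (no match yet)
Bit 1: prefix='10' (no match yet)
Bit 2: prefix='101' -> emit 'n', reset
Bit 3: prefix='1' (no match yet)
Bit 4: prefix='10' (no match yet)
Bit 5: prefix='101' -> emit 'n', reset
Bit 6: prefix='1' (no match yet)
Bit 7: prefix='10' (no match yet)
Bit 8: prefix='100' (no match yet)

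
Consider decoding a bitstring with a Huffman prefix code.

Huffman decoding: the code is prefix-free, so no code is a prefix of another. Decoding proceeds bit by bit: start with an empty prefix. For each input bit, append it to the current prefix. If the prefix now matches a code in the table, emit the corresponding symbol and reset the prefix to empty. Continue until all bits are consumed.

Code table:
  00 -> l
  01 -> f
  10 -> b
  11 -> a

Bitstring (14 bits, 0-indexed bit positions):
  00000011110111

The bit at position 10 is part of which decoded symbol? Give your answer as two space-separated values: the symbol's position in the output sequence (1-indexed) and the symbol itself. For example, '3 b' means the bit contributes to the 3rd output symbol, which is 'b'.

Answer: 6 f

Derivation:
Bit 0: prefix='0' (no match yet)
Bit 1: prefix='00' -> emit 'l', reset
Bit 2: prefix='0' (no match yet)
Bit 3: prefix='00' -> emit 'l', reset
Bit 4: prefix='0' (no match yet)
Bit 5: prefix='00' -> emit 'l', reset
Bit 6: prefix='1' (no match yet)
Bit 7: prefix='11' -> emit 'a', reset
Bit 8: prefix='1' (no match yet)
Bit 9: prefix='11' -> emit 'a', reset
Bit 10: prefix='0' (no match yet)
Bit 11: prefix='01' -> emit 'f', reset
Bit 12: prefix='1' (no match yet)
Bit 13: prefix='11' -> emit 'a', reset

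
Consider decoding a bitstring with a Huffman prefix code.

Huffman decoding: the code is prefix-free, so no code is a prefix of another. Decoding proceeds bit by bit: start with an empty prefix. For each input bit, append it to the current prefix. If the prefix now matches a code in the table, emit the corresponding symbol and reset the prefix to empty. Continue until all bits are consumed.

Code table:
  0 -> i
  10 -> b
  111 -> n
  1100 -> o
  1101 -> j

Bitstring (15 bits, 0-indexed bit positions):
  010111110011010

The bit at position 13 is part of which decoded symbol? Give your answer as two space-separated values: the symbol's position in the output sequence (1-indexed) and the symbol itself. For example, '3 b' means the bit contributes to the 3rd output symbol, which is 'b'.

Bit 0: prefix='0' -> emit 'i', reset
Bit 1: prefix='1' (no match yet)
Bit 2: prefix='10' -> emit 'b', reset
Bit 3: prefix='1' (no match yet)
Bit 4: prefix='11' (no match yet)
Bit 5: prefix='111' -> emit 'n', reset
Bit 6: prefix='1' (no match yet)
Bit 7: prefix='11' (no match yet)
Bit 8: prefix='110' (no match yet)
Bit 9: prefix='1100' -> emit 'o', reset
Bit 10: prefix='1' (no match yet)
Bit 11: prefix='11' (no match yet)
Bit 12: prefix='110' (no match yet)
Bit 13: prefix='1101' -> emit 'j', reset
Bit 14: prefix='0' -> emit 'i', reset

Answer: 5 j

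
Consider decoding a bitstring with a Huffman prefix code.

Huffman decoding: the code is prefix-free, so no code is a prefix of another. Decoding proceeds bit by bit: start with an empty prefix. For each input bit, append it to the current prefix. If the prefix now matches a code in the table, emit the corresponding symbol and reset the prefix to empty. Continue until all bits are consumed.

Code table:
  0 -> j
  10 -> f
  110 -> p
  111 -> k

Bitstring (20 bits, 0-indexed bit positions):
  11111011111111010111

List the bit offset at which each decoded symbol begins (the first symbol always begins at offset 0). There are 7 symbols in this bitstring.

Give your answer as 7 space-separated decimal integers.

Bit 0: prefix='1' (no match yet)
Bit 1: prefix='11' (no match yet)
Bit 2: prefix='111' -> emit 'k', reset
Bit 3: prefix='1' (no match yet)
Bit 4: prefix='11' (no match yet)
Bit 5: prefix='110' -> emit 'p', reset
Bit 6: prefix='1' (no match yet)
Bit 7: prefix='11' (no match yet)
Bit 8: prefix='111' -> emit 'k', reset
Bit 9: prefix='1' (no match yet)
Bit 10: prefix='11' (no match yet)
Bit 11: prefix='111' -> emit 'k', reset
Bit 12: prefix='1' (no match yet)
Bit 13: prefix='11' (no match yet)
Bit 14: prefix='110' -> emit 'p', reset
Bit 15: prefix='1' (no match yet)
Bit 16: prefix='10' -> emit 'f', reset
Bit 17: prefix='1' (no match yet)
Bit 18: prefix='11' (no match yet)
Bit 19: prefix='111' -> emit 'k', reset

Answer: 0 3 6 9 12 15 17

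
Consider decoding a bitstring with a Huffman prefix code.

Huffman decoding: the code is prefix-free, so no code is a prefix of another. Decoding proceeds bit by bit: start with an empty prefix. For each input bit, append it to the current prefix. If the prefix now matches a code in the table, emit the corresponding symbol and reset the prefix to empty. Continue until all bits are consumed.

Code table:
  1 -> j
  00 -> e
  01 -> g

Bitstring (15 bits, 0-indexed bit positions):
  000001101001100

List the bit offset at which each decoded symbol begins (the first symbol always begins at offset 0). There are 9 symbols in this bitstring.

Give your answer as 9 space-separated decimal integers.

Bit 0: prefix='0' (no match yet)
Bit 1: prefix='00' -> emit 'e', reset
Bit 2: prefix='0' (no match yet)
Bit 3: prefix='00' -> emit 'e', reset
Bit 4: prefix='0' (no match yet)
Bit 5: prefix='01' -> emit 'g', reset
Bit 6: prefix='1' -> emit 'j', reset
Bit 7: prefix='0' (no match yet)
Bit 8: prefix='01' -> emit 'g', reset
Bit 9: prefix='0' (no match yet)
Bit 10: prefix='00' -> emit 'e', reset
Bit 11: prefix='1' -> emit 'j', reset
Bit 12: prefix='1' -> emit 'j', reset
Bit 13: prefix='0' (no match yet)
Bit 14: prefix='00' -> emit 'e', reset

Answer: 0 2 4 6 7 9 11 12 13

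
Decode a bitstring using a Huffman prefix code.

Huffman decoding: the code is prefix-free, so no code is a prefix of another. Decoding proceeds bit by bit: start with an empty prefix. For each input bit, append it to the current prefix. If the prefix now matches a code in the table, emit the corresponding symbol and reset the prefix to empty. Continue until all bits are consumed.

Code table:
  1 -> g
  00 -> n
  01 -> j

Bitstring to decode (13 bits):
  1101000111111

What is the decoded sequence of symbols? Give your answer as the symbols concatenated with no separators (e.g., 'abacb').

Answer: ggjnjggggg

Derivation:
Bit 0: prefix='1' -> emit 'g', reset
Bit 1: prefix='1' -> emit 'g', reset
Bit 2: prefix='0' (no match yet)
Bit 3: prefix='01' -> emit 'j', reset
Bit 4: prefix='0' (no match yet)
Bit 5: prefix='00' -> emit 'n', reset
Bit 6: prefix='0' (no match yet)
Bit 7: prefix='01' -> emit 'j', reset
Bit 8: prefix='1' -> emit 'g', reset
Bit 9: prefix='1' -> emit 'g', reset
Bit 10: prefix='1' -> emit 'g', reset
Bit 11: prefix='1' -> emit 'g', reset
Bit 12: prefix='1' -> emit 'g', reset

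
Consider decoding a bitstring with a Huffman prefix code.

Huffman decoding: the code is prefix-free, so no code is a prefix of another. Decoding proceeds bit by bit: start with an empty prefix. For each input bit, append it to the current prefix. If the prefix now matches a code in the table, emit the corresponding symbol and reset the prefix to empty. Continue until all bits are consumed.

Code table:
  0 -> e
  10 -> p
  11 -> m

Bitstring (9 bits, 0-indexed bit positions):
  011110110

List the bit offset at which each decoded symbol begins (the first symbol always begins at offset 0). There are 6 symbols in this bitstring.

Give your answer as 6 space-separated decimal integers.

Answer: 0 1 3 5 6 8

Derivation:
Bit 0: prefix='0' -> emit 'e', reset
Bit 1: prefix='1' (no match yet)
Bit 2: prefix='11' -> emit 'm', reset
Bit 3: prefix='1' (no match yet)
Bit 4: prefix='11' -> emit 'm', reset
Bit 5: prefix='0' -> emit 'e', reset
Bit 6: prefix='1' (no match yet)
Bit 7: prefix='11' -> emit 'm', reset
Bit 8: prefix='0' -> emit 'e', reset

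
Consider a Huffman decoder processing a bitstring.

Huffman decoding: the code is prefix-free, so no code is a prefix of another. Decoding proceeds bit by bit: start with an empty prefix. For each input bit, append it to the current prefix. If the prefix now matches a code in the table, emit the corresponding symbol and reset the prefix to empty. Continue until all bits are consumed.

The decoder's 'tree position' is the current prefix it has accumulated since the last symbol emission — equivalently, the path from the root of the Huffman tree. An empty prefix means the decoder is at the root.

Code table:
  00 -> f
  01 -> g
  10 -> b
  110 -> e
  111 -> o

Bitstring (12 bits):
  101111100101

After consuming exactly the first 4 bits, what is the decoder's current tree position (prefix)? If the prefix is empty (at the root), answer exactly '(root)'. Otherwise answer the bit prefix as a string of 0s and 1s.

Bit 0: prefix='1' (no match yet)
Bit 1: prefix='10' -> emit 'b', reset
Bit 2: prefix='1' (no match yet)
Bit 3: prefix='11' (no match yet)

Answer: 11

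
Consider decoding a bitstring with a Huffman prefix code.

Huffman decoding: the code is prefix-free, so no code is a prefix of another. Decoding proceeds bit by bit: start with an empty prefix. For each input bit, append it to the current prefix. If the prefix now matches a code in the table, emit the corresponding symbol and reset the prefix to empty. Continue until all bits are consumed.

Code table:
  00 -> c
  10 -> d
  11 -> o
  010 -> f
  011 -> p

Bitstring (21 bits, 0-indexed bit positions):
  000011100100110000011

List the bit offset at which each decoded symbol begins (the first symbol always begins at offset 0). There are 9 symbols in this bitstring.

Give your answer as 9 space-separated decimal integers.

Bit 0: prefix='0' (no match yet)
Bit 1: prefix='00' -> emit 'c', reset
Bit 2: prefix='0' (no match yet)
Bit 3: prefix='00' -> emit 'c', reset
Bit 4: prefix='1' (no match yet)
Bit 5: prefix='11' -> emit 'o', reset
Bit 6: prefix='1' (no match yet)
Bit 7: prefix='10' -> emit 'd', reset
Bit 8: prefix='0' (no match yet)
Bit 9: prefix='01' (no match yet)
Bit 10: prefix='010' -> emit 'f', reset
Bit 11: prefix='0' (no match yet)
Bit 12: prefix='01' (no match yet)
Bit 13: prefix='011' -> emit 'p', reset
Bit 14: prefix='0' (no match yet)
Bit 15: prefix='00' -> emit 'c', reset
Bit 16: prefix='0' (no match yet)
Bit 17: prefix='00' -> emit 'c', reset
Bit 18: prefix='0' (no match yet)
Bit 19: prefix='01' (no match yet)
Bit 20: prefix='011' -> emit 'p', reset

Answer: 0 2 4 6 8 11 14 16 18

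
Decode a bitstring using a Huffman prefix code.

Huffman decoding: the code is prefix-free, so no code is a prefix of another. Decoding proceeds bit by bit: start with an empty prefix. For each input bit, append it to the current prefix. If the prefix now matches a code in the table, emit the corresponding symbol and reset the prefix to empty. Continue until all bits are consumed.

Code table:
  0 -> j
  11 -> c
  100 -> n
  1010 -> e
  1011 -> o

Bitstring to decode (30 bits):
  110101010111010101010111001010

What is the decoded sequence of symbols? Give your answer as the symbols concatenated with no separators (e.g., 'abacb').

Bit 0: prefix='1' (no match yet)
Bit 1: prefix='11' -> emit 'c', reset
Bit 2: prefix='0' -> emit 'j', reset
Bit 3: prefix='1' (no match yet)
Bit 4: prefix='10' (no match yet)
Bit 5: prefix='101' (no match yet)
Bit 6: prefix='1010' -> emit 'e', reset
Bit 7: prefix='1' (no match yet)
Bit 8: prefix='10' (no match yet)
Bit 9: prefix='101' (no match yet)
Bit 10: prefix='1011' -> emit 'o', reset
Bit 11: prefix='1' (no match yet)
Bit 12: prefix='10' (no match yet)
Bit 13: prefix='101' (no match yet)
Bit 14: prefix='1010' -> emit 'e', reset
Bit 15: prefix='1' (no match yet)
Bit 16: prefix='10' (no match yet)
Bit 17: prefix='101' (no match yet)
Bit 18: prefix='1010' -> emit 'e', reset
Bit 19: prefix='1' (no match yet)
Bit 20: prefix='10' (no match yet)
Bit 21: prefix='101' (no match yet)
Bit 22: prefix='1011' -> emit 'o', reset
Bit 23: prefix='1' (no match yet)
Bit 24: prefix='10' (no match yet)
Bit 25: prefix='100' -> emit 'n', reset
Bit 26: prefix='1' (no match yet)
Bit 27: prefix='10' (no match yet)
Bit 28: prefix='101' (no match yet)
Bit 29: prefix='1010' -> emit 'e', reset

Answer: cjeoeeone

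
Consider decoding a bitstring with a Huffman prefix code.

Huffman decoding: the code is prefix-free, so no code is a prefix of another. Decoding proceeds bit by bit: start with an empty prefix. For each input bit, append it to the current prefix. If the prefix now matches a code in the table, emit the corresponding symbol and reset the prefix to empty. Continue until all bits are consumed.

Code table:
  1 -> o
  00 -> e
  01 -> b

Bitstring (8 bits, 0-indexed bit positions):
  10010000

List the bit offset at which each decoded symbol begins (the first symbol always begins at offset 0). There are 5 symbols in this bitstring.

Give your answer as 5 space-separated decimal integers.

Answer: 0 1 3 4 6

Derivation:
Bit 0: prefix='1' -> emit 'o', reset
Bit 1: prefix='0' (no match yet)
Bit 2: prefix='00' -> emit 'e', reset
Bit 3: prefix='1' -> emit 'o', reset
Bit 4: prefix='0' (no match yet)
Bit 5: prefix='00' -> emit 'e', reset
Bit 6: prefix='0' (no match yet)
Bit 7: prefix='00' -> emit 'e', reset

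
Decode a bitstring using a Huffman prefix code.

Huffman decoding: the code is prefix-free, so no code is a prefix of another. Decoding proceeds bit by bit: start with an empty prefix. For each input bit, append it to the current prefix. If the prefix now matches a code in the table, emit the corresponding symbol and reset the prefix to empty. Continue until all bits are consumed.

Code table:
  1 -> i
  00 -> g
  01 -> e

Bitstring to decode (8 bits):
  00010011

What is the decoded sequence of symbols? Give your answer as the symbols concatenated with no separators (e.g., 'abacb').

Bit 0: prefix='0' (no match yet)
Bit 1: prefix='00' -> emit 'g', reset
Bit 2: prefix='0' (no match yet)
Bit 3: prefix='01' -> emit 'e', reset
Bit 4: prefix='0' (no match yet)
Bit 5: prefix='00' -> emit 'g', reset
Bit 6: prefix='1' -> emit 'i', reset
Bit 7: prefix='1' -> emit 'i', reset

Answer: gegii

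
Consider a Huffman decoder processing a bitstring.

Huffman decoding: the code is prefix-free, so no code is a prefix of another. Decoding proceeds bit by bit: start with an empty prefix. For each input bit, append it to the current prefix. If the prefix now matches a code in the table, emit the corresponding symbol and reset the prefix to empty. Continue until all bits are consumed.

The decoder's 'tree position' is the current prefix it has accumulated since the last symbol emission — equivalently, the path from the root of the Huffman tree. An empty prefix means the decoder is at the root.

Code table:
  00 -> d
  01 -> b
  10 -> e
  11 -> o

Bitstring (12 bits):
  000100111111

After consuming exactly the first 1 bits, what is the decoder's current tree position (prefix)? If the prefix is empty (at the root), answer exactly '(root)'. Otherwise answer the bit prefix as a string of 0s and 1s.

Bit 0: prefix='0' (no match yet)

Answer: 0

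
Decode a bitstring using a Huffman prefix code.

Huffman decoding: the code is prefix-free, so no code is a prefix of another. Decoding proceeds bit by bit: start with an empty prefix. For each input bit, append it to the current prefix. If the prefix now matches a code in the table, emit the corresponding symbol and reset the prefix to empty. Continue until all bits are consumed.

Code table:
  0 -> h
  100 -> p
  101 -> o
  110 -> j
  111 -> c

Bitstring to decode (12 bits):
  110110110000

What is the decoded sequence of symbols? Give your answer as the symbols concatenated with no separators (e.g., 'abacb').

Answer: jjjhhh

Derivation:
Bit 0: prefix='1' (no match yet)
Bit 1: prefix='11' (no match yet)
Bit 2: prefix='110' -> emit 'j', reset
Bit 3: prefix='1' (no match yet)
Bit 4: prefix='11' (no match yet)
Bit 5: prefix='110' -> emit 'j', reset
Bit 6: prefix='1' (no match yet)
Bit 7: prefix='11' (no match yet)
Bit 8: prefix='110' -> emit 'j', reset
Bit 9: prefix='0' -> emit 'h', reset
Bit 10: prefix='0' -> emit 'h', reset
Bit 11: prefix='0' -> emit 'h', reset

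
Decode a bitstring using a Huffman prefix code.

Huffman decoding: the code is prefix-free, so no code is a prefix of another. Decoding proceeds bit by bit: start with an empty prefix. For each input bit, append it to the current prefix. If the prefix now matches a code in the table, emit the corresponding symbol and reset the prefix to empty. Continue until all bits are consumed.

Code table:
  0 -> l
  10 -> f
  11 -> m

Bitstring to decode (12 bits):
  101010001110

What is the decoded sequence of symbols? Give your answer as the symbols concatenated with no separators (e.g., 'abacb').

Answer: fffllmf

Derivation:
Bit 0: prefix='1' (no match yet)
Bit 1: prefix='10' -> emit 'f', reset
Bit 2: prefix='1' (no match yet)
Bit 3: prefix='10' -> emit 'f', reset
Bit 4: prefix='1' (no match yet)
Bit 5: prefix='10' -> emit 'f', reset
Bit 6: prefix='0' -> emit 'l', reset
Bit 7: prefix='0' -> emit 'l', reset
Bit 8: prefix='1' (no match yet)
Bit 9: prefix='11' -> emit 'm', reset
Bit 10: prefix='1' (no match yet)
Bit 11: prefix='10' -> emit 'f', reset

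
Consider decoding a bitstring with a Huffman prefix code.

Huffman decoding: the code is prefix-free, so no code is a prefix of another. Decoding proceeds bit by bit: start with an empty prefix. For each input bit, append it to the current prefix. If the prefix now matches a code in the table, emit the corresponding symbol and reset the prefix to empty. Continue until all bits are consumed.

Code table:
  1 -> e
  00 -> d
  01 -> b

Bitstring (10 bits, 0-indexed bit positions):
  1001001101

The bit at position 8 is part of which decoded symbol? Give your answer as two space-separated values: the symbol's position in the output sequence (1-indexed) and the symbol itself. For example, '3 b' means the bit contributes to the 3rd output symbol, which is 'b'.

Bit 0: prefix='1' -> emit 'e', reset
Bit 1: prefix='0' (no match yet)
Bit 2: prefix='00' -> emit 'd', reset
Bit 3: prefix='1' -> emit 'e', reset
Bit 4: prefix='0' (no match yet)
Bit 5: prefix='00' -> emit 'd', reset
Bit 6: prefix='1' -> emit 'e', reset
Bit 7: prefix='1' -> emit 'e', reset
Bit 8: prefix='0' (no match yet)
Bit 9: prefix='01' -> emit 'b', reset

Answer: 7 b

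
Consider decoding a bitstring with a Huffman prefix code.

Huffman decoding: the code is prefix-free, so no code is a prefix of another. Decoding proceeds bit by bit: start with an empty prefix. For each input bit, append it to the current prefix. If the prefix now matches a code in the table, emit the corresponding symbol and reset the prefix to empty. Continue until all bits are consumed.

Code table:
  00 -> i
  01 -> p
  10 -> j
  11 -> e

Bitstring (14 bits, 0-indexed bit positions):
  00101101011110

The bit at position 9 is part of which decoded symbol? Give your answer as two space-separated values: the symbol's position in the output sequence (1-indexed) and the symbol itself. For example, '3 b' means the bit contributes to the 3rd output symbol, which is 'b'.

Answer: 5 p

Derivation:
Bit 0: prefix='0' (no match yet)
Bit 1: prefix='00' -> emit 'i', reset
Bit 2: prefix='1' (no match yet)
Bit 3: prefix='10' -> emit 'j', reset
Bit 4: prefix='1' (no match yet)
Bit 5: prefix='11' -> emit 'e', reset
Bit 6: prefix='0' (no match yet)
Bit 7: prefix='01' -> emit 'p', reset
Bit 8: prefix='0' (no match yet)
Bit 9: prefix='01' -> emit 'p', reset
Bit 10: prefix='1' (no match yet)
Bit 11: prefix='11' -> emit 'e', reset
Bit 12: prefix='1' (no match yet)
Bit 13: prefix='10' -> emit 'j', reset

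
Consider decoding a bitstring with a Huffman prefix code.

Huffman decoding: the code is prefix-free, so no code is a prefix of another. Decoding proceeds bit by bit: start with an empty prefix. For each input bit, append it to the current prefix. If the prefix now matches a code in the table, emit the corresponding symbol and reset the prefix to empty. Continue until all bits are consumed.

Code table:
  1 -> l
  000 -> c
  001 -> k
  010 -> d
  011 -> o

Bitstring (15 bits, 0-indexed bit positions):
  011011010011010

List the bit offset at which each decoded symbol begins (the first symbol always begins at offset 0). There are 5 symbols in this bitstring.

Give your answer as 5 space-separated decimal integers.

Answer: 0 3 6 9 12

Derivation:
Bit 0: prefix='0' (no match yet)
Bit 1: prefix='01' (no match yet)
Bit 2: prefix='011' -> emit 'o', reset
Bit 3: prefix='0' (no match yet)
Bit 4: prefix='01' (no match yet)
Bit 5: prefix='011' -> emit 'o', reset
Bit 6: prefix='0' (no match yet)
Bit 7: prefix='01' (no match yet)
Bit 8: prefix='010' -> emit 'd', reset
Bit 9: prefix='0' (no match yet)
Bit 10: prefix='01' (no match yet)
Bit 11: prefix='011' -> emit 'o', reset
Bit 12: prefix='0' (no match yet)
Bit 13: prefix='01' (no match yet)
Bit 14: prefix='010' -> emit 'd', reset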